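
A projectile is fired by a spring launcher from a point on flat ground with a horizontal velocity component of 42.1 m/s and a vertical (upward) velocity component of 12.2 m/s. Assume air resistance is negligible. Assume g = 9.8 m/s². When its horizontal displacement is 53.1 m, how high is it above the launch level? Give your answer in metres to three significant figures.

x = vₓ t ⇒ t = 53.1/42.10 = 1.261 s.
Height: y = v_y0 t − ½ g t² = 12.20 × 1.261 − 4.900 × 1.261² = 15.39 − 7.795 = 7.593 m.

7.59 m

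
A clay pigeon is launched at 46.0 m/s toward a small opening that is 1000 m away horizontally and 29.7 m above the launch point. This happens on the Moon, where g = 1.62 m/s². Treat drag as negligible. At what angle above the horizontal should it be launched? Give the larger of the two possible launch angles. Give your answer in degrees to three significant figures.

Trajectory: y = x tanθ − g x² (1 + tan²θ)/(2v₀²). With x = 1000, y = 29.7, v₀ = 46.0, g = 1.62:
382.8 tan²θ − 1000 tanθ + (412.5) = 0.
tanθ = [1000 ± √(1000² − 4 × 382.8 × (412.5))] / (2 × 382.8) = (1000 ± 606.9) / 765.6, giving tanθ = 0.5134 or 2.099.
θ = 27.18° or 64.53°; the larger is 64.53°.

64.5°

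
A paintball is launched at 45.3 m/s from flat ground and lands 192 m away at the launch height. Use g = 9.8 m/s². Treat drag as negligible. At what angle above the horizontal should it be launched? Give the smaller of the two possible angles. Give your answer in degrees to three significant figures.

33.2°

From R = (v₀²/g) sin 2θ: sin 2θ = 9.80 × 192 / 2052.1 = 0.9169.
2θ = 66.48° or 180° − 66.48° = 113.5°, so θ = 33.24° or 56.76°.
The smaller angle is 33.24°.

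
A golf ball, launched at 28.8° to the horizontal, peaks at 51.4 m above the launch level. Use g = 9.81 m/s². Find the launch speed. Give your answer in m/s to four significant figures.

65.92 m/s

At the peak v_y = 0, so v_y0 = √(2gH) = √(2 × 9.81 × 51.4) = 31.76 m/s.
v_y0 = v₀ sin θ ⇒ v₀ = 31.76 / sin 28.8° = 65.92 m/s.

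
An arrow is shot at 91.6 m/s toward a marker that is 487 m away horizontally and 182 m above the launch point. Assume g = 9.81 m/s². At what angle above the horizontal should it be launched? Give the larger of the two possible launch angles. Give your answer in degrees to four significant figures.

Trajectory: y = x tanθ − g x² (1 + tan²θ)/(2v₀²). With x = 487, y = 182, v₀ = 91.6, g = 9.81:
138.6 tan²θ − 487 tanθ + (320.6) = 0.
tanθ = [487 ± √(487² − 4 × 138.6 × (320.6))] / (2 × 138.6) = (487 ± 243.6) / 277.3, giving tanθ = 0.8778 or 2.635.
θ = 41.28° or 69.22°; the larger is 69.22°.

69.22°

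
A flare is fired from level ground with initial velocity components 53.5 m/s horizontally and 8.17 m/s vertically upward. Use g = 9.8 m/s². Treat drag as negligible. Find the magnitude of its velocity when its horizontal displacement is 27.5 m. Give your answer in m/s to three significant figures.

x = vₓ t ⇒ t = 27.5/53.50 = 0.5140 s.
Vertical velocity there: v_y = v_y0 − g t = 8.170 − 9.80 × 0.5140 = 3.133 m/s.
Speed: √(vₓ² + v_y²) = √(53.50² + 3.133²) = 53.59 m/s.

53.6 m/s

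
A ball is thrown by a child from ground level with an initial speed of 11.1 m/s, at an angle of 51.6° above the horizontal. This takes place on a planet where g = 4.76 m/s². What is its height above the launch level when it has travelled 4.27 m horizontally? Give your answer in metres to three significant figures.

4.47 m

Components: vₓ = 11.10 cos 51.6° = 6.895 m/s, v_y0 = 11.10 sin 51.6° = 8.699 m/s.
At x = 4.27 m, t = x/vₓ = 4.27/6.895 = 0.6193 s.
Height: y = v_y0 t − ½ g t² = 8.699 × 0.6193 − 2.380 × 0.6193² = 5.387 − 0.9128 = 4.475 m.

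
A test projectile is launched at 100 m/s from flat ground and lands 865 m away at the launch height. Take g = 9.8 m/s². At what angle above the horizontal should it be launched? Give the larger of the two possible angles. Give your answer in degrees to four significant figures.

61.02°

Level-ground range R = v₀² sin(2θ)/g ⇒ sin(2θ) = gR/v₀² = 9.80 × 865 / 100² = 0.8477.
2θ = 57.96° or 180° − 57.96° = 122.0°, so θ = 28.98° or 61.02°.
The larger angle is 61.02°.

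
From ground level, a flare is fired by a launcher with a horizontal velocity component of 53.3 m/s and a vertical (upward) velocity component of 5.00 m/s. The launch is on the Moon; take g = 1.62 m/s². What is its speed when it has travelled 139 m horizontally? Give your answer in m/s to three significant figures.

53.3 m/s

x = vₓ t ⇒ t = 139/53.30 = 2.608 s.
Vertical velocity there: v_y = v_y0 − g t = 5.000 − 1.62 × 2.608 = 0.7752 m/s.
Speed: √(vₓ² + v_y²) = √(53.30² + 0.7752²) = 53.31 m/s.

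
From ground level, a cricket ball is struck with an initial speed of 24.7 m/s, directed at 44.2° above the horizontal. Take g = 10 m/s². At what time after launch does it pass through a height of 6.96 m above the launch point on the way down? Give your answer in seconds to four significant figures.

2.976 s

vₓ = 24.70 cos 44.2° = 17.71 m/s; v_y0 = 24.70 sin 44.2° = 17.22 m/s.
Set y = v_y0 t − ½ g t² = 6.96: 5.000 t² − 17.22 t + 6.96 = 0.
Quadratic formula: t = (17.22 ± √157.33) / 10.0 = (17.22 ± 12.54) / 10.0 → t = 0.4677 s or 2.976 s.
The descending-branch root is 2.976 s.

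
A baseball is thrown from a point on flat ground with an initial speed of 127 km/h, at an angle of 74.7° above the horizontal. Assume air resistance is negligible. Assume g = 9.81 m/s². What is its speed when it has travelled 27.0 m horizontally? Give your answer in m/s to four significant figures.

Convert: 127 km/h = 127/3.6 = 35.28 m/s.
Resolve: vₓ = 35.28 cos 74.7° = 9.309 m/s and v_y0 = 35.28 sin 74.7° = 34.03 m/s.
Time to reach x = 27.0 m: t = x/vₓ = 27.0/9.309 = 2.900 s.
Vertical velocity there: v_y = v_y0 − g t = 34.03 − 9.81 × 2.900 = 5.574 m/s.
Speed: √(vₓ² + v_y²) = √(9.309² + 5.574²) = 10.85 m/s.

10.85 m/s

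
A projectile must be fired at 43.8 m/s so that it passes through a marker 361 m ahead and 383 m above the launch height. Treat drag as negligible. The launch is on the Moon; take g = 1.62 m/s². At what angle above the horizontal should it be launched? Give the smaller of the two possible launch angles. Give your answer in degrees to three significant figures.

58.1°

Trajectory: y = x tanθ − g x² (1 + tan²θ)/(2v₀²). With x = 361, y = 383, v₀ = 43.8, g = 1.62:
55.02 tan²θ − 361 tanθ + (438.0) = 0.
tanθ = [361 ± √(361² − 4 × 55.02 × (438.0))] / (2 × 55.02) = (361 ± 184.2) / 110.0, giving tanθ = 1.607 or 4.954.
θ = 58.11° or 78.59°; the smaller is 58.11°.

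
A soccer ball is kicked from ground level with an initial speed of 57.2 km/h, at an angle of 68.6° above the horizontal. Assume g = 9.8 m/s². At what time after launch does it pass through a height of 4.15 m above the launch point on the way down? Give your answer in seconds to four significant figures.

Convert: 57.2 km/h = 57.2/3.6 = 15.89 m/s.
vₓ = 15.89 cos 68.6° = 5.797 m/s; v_y0 = 15.89 sin 68.6° = 14.79 m/s.
Set y = v_y0 t − ½ g t² = 4.15: 4.900 t² − 14.79 t + 4.15 = 0.
t = [14.79 ± √(14.79² − 2·9.80·4.15)] / 9.80 = (14.79 ± 11.73) / 9.80, so t = 0.3130 s or t = 2.706 s.
The descending-branch root is 2.706 s.

2.706 s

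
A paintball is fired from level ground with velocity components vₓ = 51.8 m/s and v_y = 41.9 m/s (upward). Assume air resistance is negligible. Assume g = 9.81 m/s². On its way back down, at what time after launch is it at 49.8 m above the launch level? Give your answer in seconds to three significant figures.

7.12 s

Set y = v_y0 t − ½ g t² = 49.8: 4.905 t² − 41.90 t + 49.8 = 0.
t = [41.90 ± √(41.90² − 2·9.81·49.8)] / 9.81 = (41.90 ± 27.90) / 9.81, so t = 1.427 s or t = 7.115 s.
The descending-branch root is 7.115 s.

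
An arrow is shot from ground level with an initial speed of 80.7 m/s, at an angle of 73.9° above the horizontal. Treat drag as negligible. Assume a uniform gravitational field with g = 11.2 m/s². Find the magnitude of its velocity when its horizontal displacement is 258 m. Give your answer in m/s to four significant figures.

56.23 m/s

vₓ = 80.70 cos 73.9° = 22.38 m/s; v_y0 = 80.70 sin 73.9° = 77.53 m/s.
At x = 258 m, t = x/vₓ = 258/22.38 = 11.53 s.
Vertical velocity there: v_y = v_y0 − g t = 77.53 − 11.2 × 11.53 = −51.58 m/s.
Speed: √(vₓ² + v_y²) = √(22.38² + 51.58²) = 56.23 m/s.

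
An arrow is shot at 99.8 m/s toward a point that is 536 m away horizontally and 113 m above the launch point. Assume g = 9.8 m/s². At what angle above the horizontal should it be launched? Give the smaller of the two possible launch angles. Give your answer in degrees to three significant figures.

29.1°

Trajectory: y = x tanθ − g x² (1 + tan²θ)/(2v₀²). With x = 536, y = 113, v₀ = 99.8, g = 9.80:
141.3 tan²θ − 536 tanθ + (254.3) = 0.
tanθ = [536 ± √(536² − 4 × 141.3 × (254.3))] / (2 × 141.3) = (536 ± 378.8) / 282.7, giving tanθ = 0.5560 or 3.236.
θ = 29.08° or 72.83°; the smaller is 29.08°.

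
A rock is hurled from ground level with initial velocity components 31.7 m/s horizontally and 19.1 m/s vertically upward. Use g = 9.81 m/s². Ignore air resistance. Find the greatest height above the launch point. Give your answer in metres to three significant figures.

Maximum height: H = v_y0² / (2g) = 19.10² / (2 × 9.81) = 18.59 m.

18.6 m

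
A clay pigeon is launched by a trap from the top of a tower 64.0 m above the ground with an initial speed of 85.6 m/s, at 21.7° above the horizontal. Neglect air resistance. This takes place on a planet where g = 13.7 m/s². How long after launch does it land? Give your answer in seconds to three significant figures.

6.14 s

Horizontal component vₓ = 85.60 cos 21.7° = 79.53 m/s; vertical v_y0 = 85.60 sin 21.7° = 31.65 m/s.
With up positive and y = 0 at the ground: y(t) = 64.0 + (31.65) t − 6.850 t². Setting y = 0 and taking the positive root: t = [31.65 + √(31.65² + 2·13.7·64.0)] / 13.7 = (31.65 + 52.49) / 13.7 = 6.142 s.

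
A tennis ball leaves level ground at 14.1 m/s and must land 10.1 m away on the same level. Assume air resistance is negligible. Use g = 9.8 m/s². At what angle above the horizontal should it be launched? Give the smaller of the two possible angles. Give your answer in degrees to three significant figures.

14.9°

From R = (v₀²/g) sin 2θ: sin 2θ = 9.80 × 10.1 / 198.81 = 0.4979.
2θ = 29.86° or 180° − 29.86° = 150.1°, so θ = 14.93° or 75.07°.
The smaller angle is 14.93°.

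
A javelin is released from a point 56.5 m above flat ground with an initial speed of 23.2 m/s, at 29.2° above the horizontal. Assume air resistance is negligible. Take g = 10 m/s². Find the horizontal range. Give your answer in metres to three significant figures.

94.8 m

Resolve: vₓ = 23.20 cos 29.2° = 20.25 m/s and v_y0 = 23.20 sin 29.2° = 11.32 m/s.
Vertical motion (up positive, ground at y = 0): 5.000 t² − (11.32) t − 56.5 = 0, so t = (11.32 + √(11.32² + 2·10.0·56.5)) / 10.0 = (11.32 + 35.47) / 10.0 = 4.679 s.
Horizontal distance: R = vₓ t = 20.25 × 4.679 = 94.75 m.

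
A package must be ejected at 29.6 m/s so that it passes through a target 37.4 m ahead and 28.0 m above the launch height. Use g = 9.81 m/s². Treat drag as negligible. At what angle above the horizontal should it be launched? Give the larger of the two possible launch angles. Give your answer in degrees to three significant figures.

73.8°

Trajectory: y = x tanθ − g x² (1 + tan²θ)/(2v₀²). With x = 37.4, y = 28.0, v₀ = 29.6, g = 9.81:
7.831 tan²θ − 37.4 tanθ + (35.83) = 0.
tanθ = [37.4 ± √(37.4² − 4 × 7.831 × (35.83))] / (2 × 7.831) = (37.4 ± 16.63) / 15.66, giving tanθ = 1.326 or 3.450.
θ = 52.99° or 73.83°; the larger is 73.83°.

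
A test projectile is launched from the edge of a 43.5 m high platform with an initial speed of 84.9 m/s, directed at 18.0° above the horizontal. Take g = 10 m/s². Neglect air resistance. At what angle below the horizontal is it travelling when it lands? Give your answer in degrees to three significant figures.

vₓ = 84.90 cos 18.0° = 80.74 m/s; v_y0 = 84.90 sin 18.0° = 26.24 m/s.
With up positive and y = 0 at the ground: y(t) = 43.5 + (26.24) t − 5.000 t². Setting y = 0 and taking the positive root: t = [26.24 + √(26.24² + 2·10.0·43.5)] / 10.0 = (26.24 + 39.48) / 10.0 = 6.571 s.
At impact: v_y = v_y0 − g t = −39.48 m/s; vₓ = 80.74 m/s.
Angle below horizontal: arctan(|v_y|/vₓ) = arctan(39.48/80.74) = 26.05°.

26.1°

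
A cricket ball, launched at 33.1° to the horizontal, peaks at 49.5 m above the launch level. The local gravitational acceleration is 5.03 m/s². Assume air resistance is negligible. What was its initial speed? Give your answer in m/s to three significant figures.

40.9 m/s

At the peak v_y = 0, so v_y0 = √(2gH) = √(2 × 5.03 × 49.5) = 22.32 m/s.
v_y0 = v₀ sin θ ⇒ v₀ = 22.32 / sin 33.1° = 40.86 m/s.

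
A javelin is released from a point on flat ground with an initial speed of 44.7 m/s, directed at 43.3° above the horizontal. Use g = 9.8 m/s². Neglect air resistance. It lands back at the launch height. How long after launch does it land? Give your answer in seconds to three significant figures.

Horizontal component vₓ = 44.70 cos 43.3° = 32.53 m/s; vertical v_y0 = 44.70 sin 43.3° = 30.66 m/s.
Landing at launch height ⇒ T = 2 v_y0 / g = 2 × 30.66 / 9.80 = 6.256 s.

6.26 s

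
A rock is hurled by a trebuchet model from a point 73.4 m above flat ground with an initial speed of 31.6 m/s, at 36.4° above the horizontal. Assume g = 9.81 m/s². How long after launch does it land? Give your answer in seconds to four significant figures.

Horizontal component vₓ = 31.60 cos 36.4° = 25.43 m/s; vertical v_y0 = 31.60 sin 36.4° = 18.75 m/s.
Vertical motion (up positive, ground at y = 0): 4.905 t² − (18.75) t − 73.4 = 0, so t = (18.75 + √(18.75² + 2·9.81·73.4)) / 9.81 = (18.75 + 42.33) / 9.81 = 6.226 s.

6.226 s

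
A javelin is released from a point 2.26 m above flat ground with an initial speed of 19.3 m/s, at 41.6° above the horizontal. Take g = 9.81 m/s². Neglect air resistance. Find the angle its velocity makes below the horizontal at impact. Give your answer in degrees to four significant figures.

45.02°

Horizontal component vₓ = 19.30 cos 41.6° = 14.43 m/s; vertical v_y0 = 19.30 sin 41.6° = 12.81 m/s.
The projectile lands when y = 2.26 + (12.81) t − ½·9.81·t² = 0. Positive root: t = (12.81 + √(12.81² + 2·9.81·2.26)) / 9.81 = (12.81 + 14.44) / 9.81 = 2.778 s.
At impact: v_y = v_y0 − g t = −14.44 m/s; vₓ = 14.43 m/s.
Angle below horizontal: arctan(|v_y|/vₓ) = arctan(14.44/14.43) = 45.02°.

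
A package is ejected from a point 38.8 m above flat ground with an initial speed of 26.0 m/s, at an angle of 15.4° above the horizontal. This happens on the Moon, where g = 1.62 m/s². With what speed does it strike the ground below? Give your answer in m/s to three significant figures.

Components: vₓ = 26.00 cos 15.4° = 25.07 m/s, v_y0 = 26.00 sin 15.4° = 6.904 m/s.
With up positive and y = 0 at the ground: y(t) = 38.8 + (6.904) t − 0.8100 t². Setting y = 0 and taking the positive root: t = [6.904 + √(6.904² + 2·1.62·38.8)] / 1.62 = (6.904 + 13.17) / 1.62 = 12.39 s.
Vertical velocity at impact: v_y = v_y0 − g t = 6.904 − 1.62 × 12.39 = −13.17 m/s.
Speed: |v| = √(vₓ² + v_y²) = √(25.07² + 13.17²) = 28.31 m/s.

28.3 m/s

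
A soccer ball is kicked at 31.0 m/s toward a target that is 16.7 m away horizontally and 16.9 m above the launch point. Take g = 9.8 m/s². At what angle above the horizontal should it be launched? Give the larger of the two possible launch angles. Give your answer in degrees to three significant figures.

Trajectory: y = x tanθ − g x² (1 + tan²θ)/(2v₀²). With x = 16.7, y = 16.9, v₀ = 31.0, g = 9.80:
1.422 tan²θ − 16.7 tanθ + (18.32) = 0.
tanθ = [16.7 ± √(16.7² − 4 × 1.422 × (18.32))] / (2 × 1.422) = (16.7 ± 13.22) / 2.844, giving tanθ = 1.225 or 10.52.
θ = 50.77° or 84.57°; the larger is 84.57°.

84.6°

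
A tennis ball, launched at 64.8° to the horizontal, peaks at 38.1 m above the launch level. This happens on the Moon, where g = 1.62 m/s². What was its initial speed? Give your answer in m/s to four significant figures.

At the peak v_y = 0, so v_y0 = √(2gH) = √(2 × 1.62 × 38.1) = 11.11 m/s.
v_y0 = v₀ sin θ ⇒ v₀ = 11.11 / sin 64.8° = 12.28 m/s.

12.28 m/s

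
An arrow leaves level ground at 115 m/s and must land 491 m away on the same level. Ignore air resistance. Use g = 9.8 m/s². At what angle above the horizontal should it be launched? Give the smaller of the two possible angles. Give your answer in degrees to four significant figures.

10.67°

Level-ground range R = v₀² sin(2θ)/g ⇒ sin(2θ) = gR/v₀² = 9.80 × 491 / 115² = 0.3638.
2θ = 21.34° or 180° − 21.34° = 158.7°, so θ = 10.67° or 79.33°.
The smaller angle is 10.67°.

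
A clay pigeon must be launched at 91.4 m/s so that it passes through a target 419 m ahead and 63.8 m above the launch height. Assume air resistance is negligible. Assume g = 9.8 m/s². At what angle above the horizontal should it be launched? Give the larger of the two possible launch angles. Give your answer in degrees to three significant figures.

Trajectory: y = x tanθ − g x² (1 + tan²θ)/(2v₀²). With x = 419, y = 63.8, v₀ = 91.4, g = 9.80:
103.0 tan²θ − 419 tanθ + (166.8) = 0.
tanθ = [419 ± √(419² − 4 × 103.0 × (166.8))] / (2 × 103.0) = (419 ± 326.9) / 205.9, giving tanθ = 0.4472 or 3.622.
θ = 24.09° or 74.56°; the larger is 74.56°.

74.6°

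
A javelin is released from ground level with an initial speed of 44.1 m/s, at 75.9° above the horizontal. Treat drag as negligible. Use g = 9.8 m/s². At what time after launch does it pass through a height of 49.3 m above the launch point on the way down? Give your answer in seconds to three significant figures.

7.36 s

Horizontal component vₓ = 44.10 cos 75.9° = 10.74 m/s; vertical v_y0 = 44.10 sin 75.9° = 42.77 m/s.
Set y = v_y0 t − ½ g t² = 49.3: 4.900 t² − 42.77 t + 49.3 = 0.
Quadratic formula: t = (42.77 ± √863.11) / 9.80 = (42.77 ± 29.38) / 9.80 → t = 1.367 s or 7.362 s.
The descending-branch root is 7.362 s.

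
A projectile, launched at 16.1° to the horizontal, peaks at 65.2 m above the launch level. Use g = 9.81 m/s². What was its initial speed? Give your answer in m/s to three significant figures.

At the peak v_y = 0, so v_y0 = √(2gH) = √(2 × 9.81 × 65.2) = 35.77 m/s.
v_y0 = v₀ sin θ ⇒ v₀ = 35.77 / sin 16.1° = 129.0 m/s.

129 m/s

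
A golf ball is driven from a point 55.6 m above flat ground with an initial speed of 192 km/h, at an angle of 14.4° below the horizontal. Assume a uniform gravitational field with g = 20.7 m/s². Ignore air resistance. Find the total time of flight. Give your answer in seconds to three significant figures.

Convert: 192 km/h = 192/3.6 = 53.33 m/s.
vₓ = 53.33 cos 14.4° = 51.66 m/s; v_y0 = −13.26 m/s (downward).
The projectile lands when y = 55.6 + (−13.26) t − ½·20.7·t² = 0. Positive root: t = (−13.26 + √(13.26² + 2·20.7·55.6)) / 20.7 = (−13.26 + 49.78) / 20.7 = 1.764 s.

1.76 s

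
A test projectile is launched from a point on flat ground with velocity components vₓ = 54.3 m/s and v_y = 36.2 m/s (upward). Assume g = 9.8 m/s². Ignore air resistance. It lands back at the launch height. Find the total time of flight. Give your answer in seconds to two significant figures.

Time of flight on level ground: T = 2 v_y0 / g = 2 × 36.20 / 9.80 = 7.388 s.

7.4 s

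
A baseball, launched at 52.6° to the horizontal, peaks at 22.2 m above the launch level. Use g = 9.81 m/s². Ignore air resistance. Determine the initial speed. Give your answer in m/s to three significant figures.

At the peak v_y = 0, so v_y0 = √(2gH) = √(2 × 9.81 × 22.2) = 20.87 m/s.
v_y0 = v₀ sin θ ⇒ v₀ = 20.87 / sin 52.6° = 26.27 m/s.

26.3 m/s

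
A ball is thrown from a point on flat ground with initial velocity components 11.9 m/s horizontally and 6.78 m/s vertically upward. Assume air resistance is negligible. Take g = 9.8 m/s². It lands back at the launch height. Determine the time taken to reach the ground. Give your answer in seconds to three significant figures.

1.38 s

Time of flight on level ground: T = 2 v_y0 / g = 2 × 6.780 / 9.80 = 1.384 s.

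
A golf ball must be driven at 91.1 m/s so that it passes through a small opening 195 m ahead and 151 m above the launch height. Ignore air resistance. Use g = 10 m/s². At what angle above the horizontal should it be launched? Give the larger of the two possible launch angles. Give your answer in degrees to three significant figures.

Trajectory: y = x tanθ − g x² (1 + tan²θ)/(2v₀²). With x = 195, y = 151, v₀ = 91.1, g = 10.0:
22.91 tan²θ − 195 tanθ + (173.9) = 0.
tanθ = [195 ± √(195² − 4 × 22.91 × (173.9))] / (2 × 22.91) = (195 ± 148.6) / 45.82, giving tanθ = 1.012 or 7.500.
θ = 45.35° or 82.41°; the larger is 82.41°.

82.4°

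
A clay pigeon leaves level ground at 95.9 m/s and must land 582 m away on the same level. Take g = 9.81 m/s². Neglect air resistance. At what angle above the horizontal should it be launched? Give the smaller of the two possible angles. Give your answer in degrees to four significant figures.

Level-ground range R = v₀² sin(2θ)/g ⇒ sin(2θ) = gR/v₀² = 9.81 × 582 / 95.9² = 0.6208.
2θ = 38.37° or 180° − 38.37° = 141.6°, so θ = 19.19° or 70.81°.
The smaller angle is 19.19°.

19.19°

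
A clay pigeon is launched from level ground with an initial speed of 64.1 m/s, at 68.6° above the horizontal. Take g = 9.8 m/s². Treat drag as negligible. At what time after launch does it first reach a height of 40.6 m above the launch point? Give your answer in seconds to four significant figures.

0.7232 s

Components: vₓ = 64.10 cos 68.6° = 23.39 m/s, v_y0 = 64.10 sin 68.6° = 59.68 m/s.
Set y = v_y0 t − ½ g t² = 40.6: 4.900 t² − 59.68 t + 40.6 = 0.
t = [59.68 ± √(59.68² − 2·9.80·40.6)] / 9.80 = (59.68 ± 52.59) / 9.80, so t = 0.7232 s or t = 11.46 s.
The first (ascending) time is 0.7232 s.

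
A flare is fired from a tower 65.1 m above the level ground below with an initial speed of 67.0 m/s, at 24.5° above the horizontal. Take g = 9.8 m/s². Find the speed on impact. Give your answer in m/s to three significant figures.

Horizontal component vₓ = 67.00 cos 24.5° = 60.97 m/s; vertical v_y0 = 67.00 sin 24.5° = 27.78 m/s.
With up positive and y = 0 at the ground: y(t) = 65.1 + (27.78) t − 4.900 t². Setting y = 0 and taking the positive root: t = [27.78 + √(27.78² + 2·9.80·65.1)] / 9.80 = (27.78 + 45.25) / 9.80 = 7.453 s.
Vertical velocity at impact: v_y = v_y0 − g t = 27.78 − 9.80 × 7.453 = −45.25 m/s.
Speed: |v| = √(vₓ² + v_y²) = √(60.97² + 45.25²) = 75.93 m/s.

75.9 m/s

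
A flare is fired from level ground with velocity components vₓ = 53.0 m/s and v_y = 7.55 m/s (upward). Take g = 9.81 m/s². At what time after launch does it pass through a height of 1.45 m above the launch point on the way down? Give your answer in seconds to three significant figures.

1.31 s

Require v_y0 t − ½ g t² = 1.45, i.e. 4.905 t² − 7.550 t + 1.45 = 0.
Quadratic formula: t = (7.550 ± √28.553) / 9.81 = (7.550 ± 5.344) / 9.81 → t = 0.2249 s or 1.314 s.
The descending-branch root is 1.314 s.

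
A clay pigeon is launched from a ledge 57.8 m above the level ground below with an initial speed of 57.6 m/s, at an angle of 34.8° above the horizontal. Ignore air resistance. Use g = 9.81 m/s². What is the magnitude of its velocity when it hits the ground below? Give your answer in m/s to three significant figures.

Horizontal component vₓ = 57.60 cos 34.8° = 47.30 m/s; vertical v_y0 = 57.60 sin 34.8° = 32.87 m/s.
Vertical motion (up positive, ground at y = 0): 4.905 t² − (32.87) t − 57.8 = 0, so t = (32.87 + √(32.87² + 2·9.81·57.8)) / 9.81 = (32.87 + 47.06) / 9.81 = 8.148 s.
Vertical velocity at impact: v_y = v_y0 − g t = 32.87 − 9.81 × 8.148 = −47.06 m/s.
Speed: |v| = √(vₓ² + v_y²) = √(47.30² + 47.06²) = 66.72 m/s.

66.7 m/s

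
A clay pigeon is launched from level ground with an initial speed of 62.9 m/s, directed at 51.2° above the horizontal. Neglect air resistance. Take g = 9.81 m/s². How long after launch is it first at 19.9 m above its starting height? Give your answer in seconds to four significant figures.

vₓ = 62.90 cos 51.2° = 39.41 m/s; v_y0 = 62.90 sin 51.2° = 49.02 m/s.
Require v_y0 t − ½ g t² = 19.9, i.e. 4.905 t² − 49.02 t + 19.9 = 0.
Quadratic formula: t = (49.02 ± √2012.6) / 9.81 = (49.02 ± 44.86) / 9.81 → t = 0.4239 s or 9.570 s.
The first (ascending) time is 0.4239 s.

0.4239 s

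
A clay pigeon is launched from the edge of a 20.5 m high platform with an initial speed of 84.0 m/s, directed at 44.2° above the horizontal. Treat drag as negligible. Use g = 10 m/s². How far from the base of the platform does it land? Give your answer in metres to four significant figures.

725.8 m

Horizontal component vₓ = 84.00 cos 44.2° = 60.22 m/s; vertical v_y0 = 84.00 sin 44.2° = 58.56 m/s.
The projectile lands when y = 20.5 + (58.56) t − ½·10.0·t² = 0. Positive root: t = (58.56 + √(58.56² + 2·10.0·20.5)) / 10.0 = (58.56 + 61.96) / 10.0 = 12.05 s.
Horizontal distance: R = vₓ t = 60.22 × 12.05 = 725.8 m.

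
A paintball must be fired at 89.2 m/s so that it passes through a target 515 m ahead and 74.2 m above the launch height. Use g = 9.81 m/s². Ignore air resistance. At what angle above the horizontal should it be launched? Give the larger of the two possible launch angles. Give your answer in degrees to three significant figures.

68.9°

Trajectory: y = x tanθ − g x² (1 + tan²θ)/(2v₀²). With x = 515, y = 74.2, v₀ = 89.2, g = 9.81:
163.5 tan²θ − 515 tanθ + (237.7) = 0.
tanθ = [515 ± √(515² − 4 × 163.5 × (237.7))] / (2 × 163.5) = (515 ± 331.3) / 327.0, giving tanθ = 0.5617 or 2.588.
θ = 29.32° or 68.87°; the larger is 68.87°.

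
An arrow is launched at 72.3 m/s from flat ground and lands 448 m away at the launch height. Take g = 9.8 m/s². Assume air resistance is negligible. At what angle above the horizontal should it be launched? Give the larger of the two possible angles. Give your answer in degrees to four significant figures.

Level-ground range R = v₀² sin(2θ)/g ⇒ sin(2θ) = gR/v₀² = 9.80 × 448 / 72.3² = 0.8399.
2θ = 57.13° or 180° − 57.13° = 122.9°, so θ = 28.56° or 61.44°.
The larger angle is 61.44°.

61.44°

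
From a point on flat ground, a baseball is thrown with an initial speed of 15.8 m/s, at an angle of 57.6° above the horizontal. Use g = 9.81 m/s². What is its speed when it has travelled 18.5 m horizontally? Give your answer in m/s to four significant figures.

vₓ = 15.80 cos 57.6° = 8.466 m/s; v_y0 = 15.80 sin 57.6° = 13.34 m/s.
At x = 18.5 m, t = x/vₓ = 18.5/8.466 = 2.185 s.
Vertical velocity there: v_y = v_y0 − g t = 13.34 − 9.81 × 2.185 = −8.096 m/s.
Speed: √(vₓ² + v_y²) = √(8.466² + 8.096²) = 11.71 m/s.

11.71 m/s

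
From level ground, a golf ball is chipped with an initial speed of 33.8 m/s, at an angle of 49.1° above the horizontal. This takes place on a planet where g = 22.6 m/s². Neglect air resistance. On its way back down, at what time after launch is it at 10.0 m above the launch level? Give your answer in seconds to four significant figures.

Horizontal component vₓ = 33.80 cos 49.1° = 22.13 m/s; vertical v_y0 = 33.80 sin 49.1° = 25.55 m/s.
Require v_y0 t − ½ g t² = 10.0, i.e. 11.30 t² − 25.55 t + 10.0 = 0.
t = [25.55 ± √(25.55² − 2·22.6·10.0)] / 22.6 = (25.55 ± 14.17) / 22.6, so t = 0.5036 s or t = 1.757 s.
The descending-branch root is 1.757 s.

1.757 s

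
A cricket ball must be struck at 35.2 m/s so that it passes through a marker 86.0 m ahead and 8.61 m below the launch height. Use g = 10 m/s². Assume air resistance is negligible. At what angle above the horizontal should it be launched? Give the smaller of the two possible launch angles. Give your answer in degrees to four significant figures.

15.26°

Trajectory: y = x tanθ − g x² (1 + tan²θ)/(2v₀²). With x = 86.0, y = −8.61, v₀ = 35.2, g = 10.0:
29.85 tan²θ − 86.0 tanθ + (21.24) = 0.
tanθ = [86.0 ± √(86.0² − 4 × 29.85 × (21.24))] / (2 × 29.85) = (86.0 ± 69.72) / 59.69, giving tanθ = 0.2727 or 2.609.
θ = 15.26° or 69.03°; the smaller is 15.26°.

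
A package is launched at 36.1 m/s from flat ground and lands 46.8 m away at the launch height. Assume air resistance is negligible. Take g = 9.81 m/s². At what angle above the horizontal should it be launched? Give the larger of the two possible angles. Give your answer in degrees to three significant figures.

R = v₀² sin 2θ / g gives sin 2θ = gR/v₀² = 9.81·46.8/36.1² = 0.3523.
2θ = 20.63° or 180° − 20.63° = 159.4°, so θ = 10.31° or 79.69°.
The larger angle is 79.69°.

79.7°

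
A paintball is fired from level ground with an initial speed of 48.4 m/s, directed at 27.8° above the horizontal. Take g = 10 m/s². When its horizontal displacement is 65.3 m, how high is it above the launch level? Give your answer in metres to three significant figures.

22.8 m

Resolve: vₓ = 48.40 cos 27.8° = 42.81 m/s and v_y0 = 48.40 sin 27.8° = 22.57 m/s.
Time to reach x = 65.3 m: t = x/vₓ = 65.3/42.81 = 1.525 s.
Height: y = v_y0 t − ½ g t² = 22.57 × 1.525 − 5.000 × 1.525² = 34.43 − 11.63 = 22.80 m.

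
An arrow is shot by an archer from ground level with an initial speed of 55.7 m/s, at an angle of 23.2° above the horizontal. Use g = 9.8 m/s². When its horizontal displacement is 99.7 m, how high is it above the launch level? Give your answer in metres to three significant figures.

24.1 m

Horizontal component vₓ = 55.70 cos 23.2° = 51.20 m/s; vertical v_y0 = 55.70 sin 23.2° = 21.94 m/s.
x = vₓ t ⇒ t = 99.7/51.20 = 1.947 s.
Height: y = v_y0 t − ½ g t² = 21.94 × 1.947 − 4.900 × 1.947² = 42.73 − 18.58 = 24.15 m.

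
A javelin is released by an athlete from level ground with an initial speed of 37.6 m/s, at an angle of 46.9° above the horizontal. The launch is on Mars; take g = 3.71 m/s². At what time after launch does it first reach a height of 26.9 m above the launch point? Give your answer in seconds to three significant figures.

1.06 s

Horizontal component vₓ = 37.60 cos 46.9° = 25.69 m/s; vertical v_y0 = 37.60 sin 46.9° = 27.45 m/s.
Require v_y0 t − ½ g t² = 26.9, i.e. 1.855 t² − 27.45 t + 26.9 = 0.
t = [27.45 ± √(27.45² − 2·3.71·26.9)] / 3.71 = (27.45 ± 23.54) / 3.71, so t = 1.055 s or t = 13.75 s.
The first (ascending) time is 1.055 s.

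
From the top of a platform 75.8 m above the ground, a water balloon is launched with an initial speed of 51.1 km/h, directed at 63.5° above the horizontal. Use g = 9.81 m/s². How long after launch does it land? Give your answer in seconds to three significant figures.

Convert: 51.1 km/h = 51.1/3.6 = 14.19 m/s.
Resolve: vₓ = 14.19 cos 63.5° = 6.334 m/s and v_y0 = 14.19 sin 63.5° = 12.70 m/s.
With up positive and y = 0 at the ground: y(t) = 75.8 + (12.70) t − 4.905 t². Setting y = 0 and taking the positive root: t = [12.70 + √(12.70² + 2·9.81·75.8)] / 9.81 = (12.70 + 40.60) / 9.81 = 5.434 s.

5.43 s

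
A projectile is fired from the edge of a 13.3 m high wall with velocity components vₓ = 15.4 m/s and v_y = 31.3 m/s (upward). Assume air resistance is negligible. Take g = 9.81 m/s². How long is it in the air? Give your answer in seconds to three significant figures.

Vertical motion (up positive, ground at y = 0): 4.905 t² − (31.30) t − 13.3 = 0, so t = (31.30 + √(31.30² + 2·9.81·13.3)) / 9.81 = (31.30 + 35.22) / 9.81 = 6.781 s.

6.78 s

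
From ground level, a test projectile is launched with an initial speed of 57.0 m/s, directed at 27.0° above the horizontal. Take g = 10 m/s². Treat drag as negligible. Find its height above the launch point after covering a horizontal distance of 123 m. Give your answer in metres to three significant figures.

Resolve: vₓ = 57.00 cos 27.0° = 50.79 m/s and v_y0 = 57.00 sin 27.0° = 25.88 m/s.
Time to reach x = 123 m: t = x/vₓ = 123/50.79 = 2.422 s.
Height: y = v_y0 t − ½ g t² = 25.88 × 2.422 − 5.000 × 2.422² = 62.67 − 29.33 = 33.34 m.

33.3 m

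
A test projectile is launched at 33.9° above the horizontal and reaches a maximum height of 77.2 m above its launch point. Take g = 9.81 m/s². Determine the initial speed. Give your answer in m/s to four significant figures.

At the peak v_y = 0, so v_y0 = √(2gH) = √(2 × 9.81 × 77.2) = 38.92 m/s.
v_y0 = v₀ sin θ ⇒ v₀ = 38.92 / sin 33.9° = 69.78 m/s.

69.78 m/s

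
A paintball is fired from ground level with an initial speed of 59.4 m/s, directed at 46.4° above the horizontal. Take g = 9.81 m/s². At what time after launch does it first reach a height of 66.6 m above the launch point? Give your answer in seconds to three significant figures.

Components: vₓ = 59.40 cos 46.4° = 40.96 m/s, v_y0 = 59.40 sin 46.4° = 43.02 m/s.
Require v_y0 t − ½ g t² = 66.6, i.e. 4.905 t² − 43.02 t + 66.6 = 0.
t = [43.02 ± √(43.02² − 2·9.81·66.6)] / 9.81 = (43.02 ± 23.32) / 9.81, so t = 2.008 s or t = 6.762 s.
The first (ascending) time is 2.008 s.

2.01 s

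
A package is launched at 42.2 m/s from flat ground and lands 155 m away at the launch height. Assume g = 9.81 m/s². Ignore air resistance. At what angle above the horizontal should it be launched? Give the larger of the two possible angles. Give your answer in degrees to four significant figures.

Level-ground range R = v₀² sin(2θ)/g ⇒ sin(2θ) = gR/v₀² = 9.81 × 155 / 42.2² = 0.8538.
2θ = 58.63° or 180° − 58.63° = 121.4°, so θ = 29.32° or 60.68°.
The larger angle is 60.68°.

60.68°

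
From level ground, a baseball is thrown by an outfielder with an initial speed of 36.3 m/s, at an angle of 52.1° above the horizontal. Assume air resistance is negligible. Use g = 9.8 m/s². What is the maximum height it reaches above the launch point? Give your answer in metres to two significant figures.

Components: vₓ = 36.30 cos 52.1° = 22.30 m/s, v_y0 = 36.30 sin 52.1° = 28.64 m/s.
Maximum height: H = v_y0² / (2g) = 28.64² / (2 × 9.80) = 41.86 m.

42 m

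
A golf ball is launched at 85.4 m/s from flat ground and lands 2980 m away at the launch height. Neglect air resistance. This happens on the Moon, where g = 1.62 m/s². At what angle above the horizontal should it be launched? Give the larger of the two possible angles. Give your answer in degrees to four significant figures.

69.28°

R = v₀² sin 2θ / g gives sin 2θ = gR/v₀² = 1.62·2980/85.4² = 0.6619.
2θ = 41.45° or 180° − 41.45° = 138.6°, so θ = 20.72° or 69.28°.
The larger angle is 69.28°.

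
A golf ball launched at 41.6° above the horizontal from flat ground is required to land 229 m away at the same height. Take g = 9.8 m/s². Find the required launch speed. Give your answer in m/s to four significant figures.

On level ground R = v₀² sin 2θ / g ⇒ v₀ = √(gR / sin 2θ).
v₀ = √(9.80 × 229 / sin 83.20°) = √(2244 / 0.9930) = √2260.1 = 47.54 m/s.

47.54 m/s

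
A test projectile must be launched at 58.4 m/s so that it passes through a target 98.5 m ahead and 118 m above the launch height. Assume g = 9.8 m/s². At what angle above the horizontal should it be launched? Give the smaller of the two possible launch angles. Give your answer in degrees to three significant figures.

Trajectory: y = x tanθ − g x² (1 + tan²θ)/(2v₀²). With x = 98.5, y = 118, v₀ = 58.4, g = 9.80:
13.94 tan²θ − 98.5 tanθ + (131.9) = 0.
tanθ = [98.5 ± √(98.5² − 4 × 13.94 × (131.9))] / (2 × 13.94) = (98.5 ± 48.43) / 27.88, giving tanθ = 1.796 or 5.270.
θ = 60.89° or 79.26°; the smaller is 60.89°.

60.9°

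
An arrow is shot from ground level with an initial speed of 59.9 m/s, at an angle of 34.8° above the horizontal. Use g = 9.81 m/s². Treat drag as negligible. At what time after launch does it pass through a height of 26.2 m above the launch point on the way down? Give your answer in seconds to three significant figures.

6.09 s

Horizontal component vₓ = 59.90 cos 34.8° = 49.19 m/s; vertical v_y0 = 59.90 sin 34.8° = 34.19 m/s.
Require v_y0 t − ½ g t² = 26.2, i.e. 4.905 t² − 34.19 t + 26.2 = 0.
t = [34.19 ± √(34.19² − 2·9.81·26.2)] / 9.81 = (34.19 ± 25.59) / 9.81, so t = 0.8767 s or t = 6.093 s.
The descending-branch root is 6.093 s.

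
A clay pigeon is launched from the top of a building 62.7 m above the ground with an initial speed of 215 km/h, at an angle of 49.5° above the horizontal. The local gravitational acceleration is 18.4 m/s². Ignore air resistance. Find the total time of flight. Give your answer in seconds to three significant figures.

Convert: 215 km/h = 215/3.6 = 59.72 m/s.
Resolve: vₓ = 59.72 cos 49.5° = 38.79 m/s and v_y0 = 59.72 sin 49.5° = 45.41 m/s.
The projectile lands when y = 62.7 + (45.41) t − ½·18.4·t² = 0. Positive root: t = (45.41 + √(45.41² + 2·18.4·62.7)) / 18.4 = (45.41 + 66.10) / 18.4 = 6.061 s.

6.06 s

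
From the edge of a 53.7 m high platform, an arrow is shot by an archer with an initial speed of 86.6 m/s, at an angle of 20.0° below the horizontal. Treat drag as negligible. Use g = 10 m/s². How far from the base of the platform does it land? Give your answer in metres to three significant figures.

Resolve: vₓ = 86.60 cos 20.0° = 81.38 m/s and v_y0 = −29.62 m/s (downward).
With up positive and y = 0 at the ground: y(t) = 53.7 + (−29.62) t − 5.000 t². Setting y = 0 and taking the positive root: t = [−29.62 + √(29.62² + 2·10.0·53.7)] / 10.0 = (−29.62 + 44.17) / 10.0 = 1.455 s.
Horizontal distance: R = vₓ t = 81.38 × 1.455 = 118.4 m.

118 m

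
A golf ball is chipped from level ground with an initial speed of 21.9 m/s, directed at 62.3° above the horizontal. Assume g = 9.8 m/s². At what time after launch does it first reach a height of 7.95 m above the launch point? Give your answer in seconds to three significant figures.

0.465 s

Components: vₓ = 21.90 cos 62.3° = 10.18 m/s, v_y0 = 21.90 sin 62.3° = 19.39 m/s.
Require v_y0 t − ½ g t² = 7.95, i.e. 4.900 t² − 19.39 t + 7.95 = 0.
Quadratic formula: t = (19.39 ± √220.16) / 9.80 = (19.39 ± 14.84) / 9.80 → t = 0.4645 s or 3.493 s.
The first (ascending) time is 0.4645 s.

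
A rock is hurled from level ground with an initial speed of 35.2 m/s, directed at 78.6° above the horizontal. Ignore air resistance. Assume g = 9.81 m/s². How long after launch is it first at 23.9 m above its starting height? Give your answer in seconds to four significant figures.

Components: vₓ = 35.20 cos 78.6° = 6.958 m/s, v_y0 = 35.20 sin 78.6° = 34.51 m/s.
Require v_y0 t − ½ g t² = 23.9, i.e. 4.905 t² − 34.51 t + 23.9 = 0.
t = [34.51 ± √(34.51² − 2·9.81·23.9)] / 9.81 = (34.51 ± 26.86) / 9.81, so t = 0.7789 s or t = 6.256 s.
The first (ascending) time is 0.7789 s.

0.7789 s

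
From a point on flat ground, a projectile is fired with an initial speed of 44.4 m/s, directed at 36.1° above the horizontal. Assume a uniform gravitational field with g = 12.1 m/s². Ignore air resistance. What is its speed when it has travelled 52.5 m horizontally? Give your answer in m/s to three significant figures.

Horizontal component vₓ = 44.40 cos 36.1° = 35.87 m/s; vertical v_y0 = 44.40 sin 36.1° = 26.16 m/s.
x = vₓ t ⇒ t = 52.5/35.87 = 1.463 s.
Vertical velocity there: v_y = v_y0 − g t = 26.16 − 12.1 × 1.463 = 8.453 m/s.
Speed: √(vₓ² + v_y²) = √(35.87² + 8.453²) = 36.86 m/s.

36.9 m/s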